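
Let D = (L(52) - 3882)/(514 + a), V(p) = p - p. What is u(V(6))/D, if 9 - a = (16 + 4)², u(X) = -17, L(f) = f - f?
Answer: 697/1294 ≈ 0.53864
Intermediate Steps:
L(f) = 0
V(p) = 0
a = -391 (a = 9 - (16 + 4)² = 9 - 1*20² = 9 - 1*400 = 9 - 400 = -391)
D = -1294/41 (D = (0 - 3882)/(514 - 391) = -3882/123 = -3882*1/123 = -1294/41 ≈ -31.561)
u(V(6))/D = -17/(-1294/41) = -17*(-41/1294) = 697/1294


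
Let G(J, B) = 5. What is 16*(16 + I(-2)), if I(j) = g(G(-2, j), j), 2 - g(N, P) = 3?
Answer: 240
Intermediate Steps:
g(N, P) = -1 (g(N, P) = 2 - 1*3 = 2 - 3 = -1)
I(j) = -1
16*(16 + I(-2)) = 16*(16 - 1) = 16*15 = 240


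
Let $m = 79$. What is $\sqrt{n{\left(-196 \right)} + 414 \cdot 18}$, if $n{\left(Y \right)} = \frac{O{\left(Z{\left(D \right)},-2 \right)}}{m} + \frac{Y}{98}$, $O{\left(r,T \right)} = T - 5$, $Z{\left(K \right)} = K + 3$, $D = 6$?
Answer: $\frac{\sqrt{46494897}}{79} \approx 86.313$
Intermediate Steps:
$Z{\left(K \right)} = 3 + K$
$O{\left(r,T \right)} = -5 + T$
$n{\left(Y \right)} = - \frac{7}{79} + \frac{Y}{98}$ ($n{\left(Y \right)} = \frac{-5 - 2}{79} + \frac{Y}{98} = \left(-7\right) \frac{1}{79} + Y \frac{1}{98} = - \frac{7}{79} + \frac{Y}{98}$)
$\sqrt{n{\left(-196 \right)} + 414 \cdot 18} = \sqrt{\left(- \frac{7}{79} + \frac{1}{98} \left(-196\right)\right) + 414 \cdot 18} = \sqrt{\left(- \frac{7}{79} - 2\right) + 7452} = \sqrt{- \frac{165}{79} + 7452} = \sqrt{\frac{588543}{79}} = \frac{\sqrt{46494897}}{79}$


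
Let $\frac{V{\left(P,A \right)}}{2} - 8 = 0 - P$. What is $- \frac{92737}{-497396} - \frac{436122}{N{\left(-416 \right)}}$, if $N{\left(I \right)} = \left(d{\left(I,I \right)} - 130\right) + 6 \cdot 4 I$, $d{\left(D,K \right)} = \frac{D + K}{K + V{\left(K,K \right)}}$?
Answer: $\frac{2941156695617}{67926884740} \approx 43.299$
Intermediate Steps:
$V{\left(P,A \right)} = 16 - 2 P$ ($V{\left(P,A \right)} = 16 + 2 \left(0 - P\right) = 16 + 2 \left(- P\right) = 16 - 2 P$)
$d{\left(D,K \right)} = \frac{D + K}{16 - K}$ ($d{\left(D,K \right)} = \frac{D + K}{K - \left(-16 + 2 K\right)} = \frac{D + K}{16 - K}$)
$N{\left(I \right)} = -130 + 24 I + \frac{2 I}{16 - I}$ ($N{\left(I \right)} = \left(\frac{I + I}{16 - I} - 130\right) + 6 \cdot 4 I = \left(\frac{2 I}{16 - I} - 130\right) + 24 I = \left(-130 + \frac{2 I}{16 - I}\right) + 24 I = -130 + 24 I + \frac{2 I}{16 - I}$)
$- \frac{92737}{-497396} - \frac{436122}{N{\left(-416 \right)}} = - \frac{92737}{-497396} - \frac{436122}{4 \frac{1}{-16 - 416} \left(520 - -53664 + 6 \left(-416\right)^{2}\right)} = \left(-92737\right) \left(- \frac{1}{497396}\right) - \frac{436122}{4 \frac{1}{-432} \left(520 + 53664 + 6 \cdot 173056\right)} = \frac{92737}{497396} - \frac{436122}{4 \left(- \frac{1}{432}\right) \left(520 + 53664 + 1038336\right)} = \frac{92737}{497396} - \frac{436122}{4 \left(- \frac{1}{432}\right) 1092520} = \frac{92737}{497396} - \frac{436122}{- \frac{273130}{27}} = \frac{92737}{497396} - - \frac{5887647}{136565} = \frac{92737}{497396} + \frac{5887647}{136565} = \frac{2941156695617}{67926884740}$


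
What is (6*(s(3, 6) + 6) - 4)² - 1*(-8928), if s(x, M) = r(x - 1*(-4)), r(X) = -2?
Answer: 9328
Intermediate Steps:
s(x, M) = -2
(6*(s(3, 6) + 6) - 4)² - 1*(-8928) = (6*(-2 + 6) - 4)² - 1*(-8928) = (6*4 - 4)² + 8928 = (24 - 4)² + 8928 = 20² + 8928 = 400 + 8928 = 9328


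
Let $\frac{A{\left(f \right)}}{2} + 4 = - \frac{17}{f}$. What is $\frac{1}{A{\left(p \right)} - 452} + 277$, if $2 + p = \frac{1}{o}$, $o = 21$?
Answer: $\frac{5026401}{18146} \approx 277.0$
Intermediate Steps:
$p = - \frac{41}{21}$ ($p = -2 + \frac{1}{21} = - \frac{41}{21} \approx -1.9524$)
$A{\left(f \right)} = -8 - \frac{34}{f}$ ($A{\left(f \right)} = -8 + 2 \left(- \frac{17}{f}\right) = -8 - \frac{34}{f}$)
$\frac{1}{A{\left(p \right)} - 452} + 277 = \frac{1}{\left(-8 - \frac{34}{- \frac{41}{21}}\right) - 452} + 277 = \frac{1}{\left(-8 - - \frac{714}{41}\right) - 452} + 277 = \frac{1}{\left(-8 + \frac{714}{41}\right) - 452} + 277 = \frac{1}{\frac{386}{41} - 452} + 277 = \frac{1}{- \frac{18146}{41}} + 277 = - \frac{41}{18146} + 277 = \frac{5026401}{18146}$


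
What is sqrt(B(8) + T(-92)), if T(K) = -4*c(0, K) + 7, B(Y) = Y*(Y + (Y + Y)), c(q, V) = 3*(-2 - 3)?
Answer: sqrt(259) ≈ 16.093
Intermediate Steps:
c(q, V) = -15 (c(q, V) = 3*(-5) = -15)
B(Y) = 3*Y**2 (B(Y) = Y*(Y + 2*Y) = Y*(3*Y) = 3*Y**2)
T(K) = 67 (T(K) = -4*(-15) + 7 = 60 + 7 = 67)
sqrt(B(8) + T(-92)) = sqrt(3*8**2 + 67) = sqrt(3*64 + 67) = sqrt(192 + 67) = sqrt(259)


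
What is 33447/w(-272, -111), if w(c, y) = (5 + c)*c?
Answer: 11149/24208 ≈ 0.46055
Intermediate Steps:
w(c, y) = c*(5 + c)
33447/w(-272, -111) = 33447/((-272*(5 - 272))) = 33447/((-272*(-267))) = 33447/72624 = 33447*(1/72624) = 11149/24208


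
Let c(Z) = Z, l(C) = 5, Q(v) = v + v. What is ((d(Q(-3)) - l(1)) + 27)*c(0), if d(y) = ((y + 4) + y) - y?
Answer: 0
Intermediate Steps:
Q(v) = 2*v
d(y) = 4 + y (d(y) = ((4 + y) + y) - y = (4 + 2*y) - y = 4 + y)
((d(Q(-3)) - l(1)) + 27)*c(0) = (((4 + 2*(-3)) - 1*5) + 27)*0 = (((4 - 6) - 5) + 27)*0 = ((-2 - 5) + 27)*0 = (-7 + 27)*0 = 20*0 = 0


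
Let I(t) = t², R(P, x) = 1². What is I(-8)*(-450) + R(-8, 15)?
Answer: -28799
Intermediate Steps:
R(P, x) = 1
I(-8)*(-450) + R(-8, 15) = (-8)²*(-450) + 1 = 64*(-450) + 1 = -28800 + 1 = -28799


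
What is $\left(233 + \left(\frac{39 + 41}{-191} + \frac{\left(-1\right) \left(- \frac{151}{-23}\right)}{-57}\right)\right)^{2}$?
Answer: $\frac{3395089203551236}{62700660801} \approx 54148.0$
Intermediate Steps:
$\left(233 + \left(\frac{39 + 41}{-191} + \frac{\left(-1\right) \left(- \frac{151}{-23}\right)}{-57}\right)\right)^{2} = \left(233 + \left(80 \left(- \frac{1}{191}\right) + - \frac{\left(-151\right) \left(-1\right)}{23} \left(- \frac{1}{57}\right)\right)\right)^{2} = \left(233 - \left(\frac{80}{191} - \left(-1\right) \frac{151}{23} \left(- \frac{1}{57}\right)\right)\right)^{2} = \left(233 - \frac{76039}{250401}\right)^{2} = \left(\frac{58267394}{250401}\right)^{2} = \frac{3395089203551236}{62700660801}$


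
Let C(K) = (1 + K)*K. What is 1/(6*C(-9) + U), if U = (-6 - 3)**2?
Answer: 1/513 ≈ 0.0019493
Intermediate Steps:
C(K) = K*(1 + K)
U = 81 (U = (-9)**2 = 81)
1/(6*C(-9) + U) = 1/(6*(-9*(1 - 9)) + 81) = 1/(6*(-9*(-8)) + 81) = 1/(6*72 + 81) = 1/(432 + 81) = 1/513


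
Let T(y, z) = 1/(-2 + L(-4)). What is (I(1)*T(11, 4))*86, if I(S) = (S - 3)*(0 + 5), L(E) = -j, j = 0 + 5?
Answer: 860/7 ≈ 122.86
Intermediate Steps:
j = 5
L(E) = -5 (L(E) = -1*5 = -5)
I(S) = -15 + 5*S (I(S) = (-3 + S)*5 = -15 + 5*S)
T(y, z) = -1/7 (T(y, z) = 1/(-2 - 5) = 1/(-7) = -1/7)
(I(1)*T(11, 4))*86 = ((-15 + 5*1)*(-1/7))*86 = ((-15 + 5)*(-1/7))*86 = -10*(-1/7)*86 = (10/7)*86 = 860/7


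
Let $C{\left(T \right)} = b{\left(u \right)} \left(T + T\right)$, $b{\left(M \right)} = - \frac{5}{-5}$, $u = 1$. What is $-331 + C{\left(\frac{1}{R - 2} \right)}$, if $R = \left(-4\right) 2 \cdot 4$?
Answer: $- \frac{5628}{17} \approx -331.06$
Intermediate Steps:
$R = -32$ ($R = \left(-8\right) 4 = -32$)
$b{\left(M \right)} = 1$ ($b{\left(M \right)} = \left(-5\right) \left(- \frac{1}{5}\right) = 1$)
$C{\left(T \right)} = 2 T$ ($C{\left(T \right)} = 1 \left(T + T\right) = 1 \cdot 2 T = 2 T$)
$-331 + C{\left(\frac{1}{R - 2} \right)} = -331 + \frac{2}{-32 - 2} = -331 + \frac{2}{-34} = -331 + 2 \left(- \frac{1}{34}\right) = -331 - \frac{1}{17} = - \frac{5628}{17}$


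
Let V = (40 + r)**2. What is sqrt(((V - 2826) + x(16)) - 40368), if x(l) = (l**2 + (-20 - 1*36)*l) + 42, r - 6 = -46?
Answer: 4*I*sqrt(2737) ≈ 209.27*I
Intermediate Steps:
r = -40 (r = 6 - 46 = -40)
x(l) = 42 + l**2 - 56*l (x(l) = (l**2 + (-20 - 36)*l) + 42 = (l**2 - 56*l) + 42 = 42 + l**2 - 56*l)
V = 0 (V = (40 - 40)**2 = 0**2 = 0)
sqrt(((V - 2826) + x(16)) - 40368) = sqrt(((0 - 2826) + (42 + 16**2 - 56*16)) - 40368) = sqrt((-2826 + (42 + 256 - 896)) - 40368) = sqrt((-2826 - 598) - 40368) = sqrt(-3424 - 40368) = sqrt(-43792) = 4*I*sqrt(2737)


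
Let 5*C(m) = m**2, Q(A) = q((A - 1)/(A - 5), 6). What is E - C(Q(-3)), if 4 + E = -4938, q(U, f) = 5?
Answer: -4947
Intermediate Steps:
Q(A) = 5
C(m) = m**2/5
E = -4942 (E = -4 - 4938 = -4942)
E - C(Q(-3)) = -4942 - 5**2/5 = -4942 - 25/5 = -4942 - 1*5 = -4942 - 5 = -4947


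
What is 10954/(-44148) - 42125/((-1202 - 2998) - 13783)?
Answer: 831374359/396956742 ≈ 2.0944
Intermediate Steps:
10954/(-44148) - 42125/((-1202 - 2998) - 13783) = 10954*(-1/44148) - 42125/(-4200 - 13783) = -5477/22074 - 42125/(-17983) = -5477/22074 - 42125*(-1/17983) = -5477/22074 + 42125/17983 = 831374359/396956742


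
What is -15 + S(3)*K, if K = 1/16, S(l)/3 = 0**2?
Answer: -15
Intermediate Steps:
S(l) = 0 (S(l) = 3*0**2 = 3*0 = 0)
K = 1/16 ≈ 0.062500
-15 + S(3)*K = -15 + 0*(1/16) = -15 + 0 = -15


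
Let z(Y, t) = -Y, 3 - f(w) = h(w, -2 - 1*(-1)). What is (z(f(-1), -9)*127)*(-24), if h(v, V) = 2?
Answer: 3048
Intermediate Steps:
f(w) = 1 (f(w) = 3 - 1*2 = 3 - 2 = 1)
(z(f(-1), -9)*127)*(-24) = (-1*1*127)*(-24) = -1*127*(-24) = -127*(-24) = 3048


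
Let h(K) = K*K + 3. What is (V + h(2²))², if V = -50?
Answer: 961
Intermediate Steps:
h(K) = 3 + K² (h(K) = K² + 3 = 3 + K²)
(V + h(2²))² = (-50 + (3 + (2²)²))² = (-50 + (3 + 4²))² = (-50 + (3 + 16))² = (-50 + 19)² = (-31)² = 961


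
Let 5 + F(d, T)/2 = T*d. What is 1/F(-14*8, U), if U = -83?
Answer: 1/18582 ≈ 5.3816e-5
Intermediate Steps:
F(d, T) = -10 + 2*T*d (F(d, T) = -10 + 2*(T*d) = -10 + 2*T*d)
1/F(-14*8, U) = 1/(-10 + 2*(-83)*(-14*8)) = 1/(-10 + 2*(-83)*(-112)) = 1/(-10 + 18592) = 1/18582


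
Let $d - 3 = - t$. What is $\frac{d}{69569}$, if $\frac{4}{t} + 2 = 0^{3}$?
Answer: $\frac{5}{69569} \approx 7.1871 \cdot 10^{-5}$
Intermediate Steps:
$t = -2$ ($t = \frac{4}{-2 + 0^{3}} = \frac{4}{-2 + 0} = \frac{4}{-2} = 4 \left(- \frac{1}{2}\right) = -2$)
$d = 5$ ($d = 3 - -2 = 3 + 2 = 5$)
$\frac{d}{69569} = \frac{5}{69569}$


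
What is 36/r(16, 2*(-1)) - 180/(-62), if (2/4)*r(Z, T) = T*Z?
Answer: 1161/496 ≈ 2.3407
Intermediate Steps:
r(Z, T) = 2*T*Z (r(Z, T) = 2*(T*Z) = 2*T*Z)
36/r(16, 2*(-1)) - 180/(-62) = 36/((2*(2*(-1))*16)) - 180/(-62) = 36/((2*(-2)*16)) - 180*(-1/62) = 36/(-64) + 90/31 = 36*(-1/64) + 90/31 = -9/16 + 90/31 = 1161/496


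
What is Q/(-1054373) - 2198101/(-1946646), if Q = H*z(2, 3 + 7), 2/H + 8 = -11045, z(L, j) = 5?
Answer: 25616635594190129/22686182834634774 ≈ 1.1292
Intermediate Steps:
H = -2/11053 (H = 2/(-8 - 11045) = 2/(-11053) = 2*(-1/11053) = -2/11053 ≈ -0.00018095)
Q = -10/11053 (Q = -2/11053*5 = -10/11053 ≈ -0.00090473)
Q/(-1054373) - 2198101/(-1946646) = -10/11053/(-1054373) - 2198101/(-1946646) = -10/11053*(-1/1054373) - 2198101*(-1/1946646) = 10/11653984769 + 2198101/1946646 = 25616635594190129/22686182834634774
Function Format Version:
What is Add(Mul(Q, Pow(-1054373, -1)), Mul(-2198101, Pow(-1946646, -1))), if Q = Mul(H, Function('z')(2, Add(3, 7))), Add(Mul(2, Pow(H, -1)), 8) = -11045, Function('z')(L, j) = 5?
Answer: Rational(25616635594190129, 22686182834634774) ≈ 1.1292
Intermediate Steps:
H = Rational(-2, 11053) (H = Mul(2, Pow(Add(-8, -11045), -1)) = Mul(2, Pow(-11053, -1)) = Mul(2, Rational(-1, 11053)) = Rational(-2, 11053) ≈ -0.00018095)
Q = Rational(-10, 11053) (Q = Mul(Rational(-2, 11053), 5) = Rational(-10, 11053) ≈ -0.00090473)
Add(Mul(Q, Pow(-1054373, -1)), Mul(-2198101, Pow(-1946646, -1))) = Add(Mul(Rational(-10, 11053), Pow(-1054373, -1)), Mul(-2198101, Pow(-1946646, -1))) = Add(Mul(Rational(-10, 11053), Rational(-1, 1054373)), Mul(-2198101, Rational(-1, 1946646))) = Add(Rational(10, 11653984769), Rational(2198101, 1946646)) = Rational(25616635594190129, 22686182834634774)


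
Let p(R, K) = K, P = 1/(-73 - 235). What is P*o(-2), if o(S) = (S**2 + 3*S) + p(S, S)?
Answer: 1/77 ≈ 0.012987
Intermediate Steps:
P = -1/308 (P = 1/(-308) = -1/308 ≈ -0.0032468)
o(S) = S**2 + 4*S (o(S) = (S**2 + 3*S) + S = S**2 + 4*S)
P*o(-2) = -(-1)*(4 - 2)/154 = -(-1)*2/154 = -1/308*(-4) = 1/77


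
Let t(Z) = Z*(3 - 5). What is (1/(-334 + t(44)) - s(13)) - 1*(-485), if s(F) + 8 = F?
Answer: 202559/422 ≈ 480.00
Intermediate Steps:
t(Z) = -2*Z (t(Z) = Z*(-2) = -2*Z)
s(F) = -8 + F
(1/(-334 + t(44)) - s(13)) - 1*(-485) = (1/(-334 - 2*44) - (-8 + 13)) - 1*(-485) = (1/(-334 - 88) - 1*5) + 485 = (1/(-422) - 5) + 485 = (-1/422 - 5) + 485 = -2111/422 + 485 = 202559/422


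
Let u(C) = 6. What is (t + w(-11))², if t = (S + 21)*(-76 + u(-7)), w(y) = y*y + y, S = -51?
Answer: 4884100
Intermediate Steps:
w(y) = y + y² (w(y) = y² + y = y + y²)
t = 2100 (t = (-51 + 21)*(-76 + 6) = -30*(-70) = 2100)
(t + w(-11))² = (2100 - 11*(1 - 11))² = (2100 - 11*(-10))² = (2100 + 110)² = 2210² = 4884100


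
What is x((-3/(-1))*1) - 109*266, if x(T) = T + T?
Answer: -28988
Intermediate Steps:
x(T) = 2*T
x((-3/(-1))*1) - 109*266 = 2*((-3/(-1))*1) - 109*266 = 2*(-1*(-3)*1) - 28994 = 2*(3*1) - 28994 = 2*3 - 28994 = 6 - 28994 = -28988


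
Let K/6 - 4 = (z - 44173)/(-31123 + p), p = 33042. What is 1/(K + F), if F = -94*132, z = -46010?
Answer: -1919/24305994 ≈ -7.8952e-5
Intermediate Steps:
F = -12408
K = -495042/1919 (K = 24 + 6*((-46010 - 44173)/(-31123 + 33042)) = 24 + 6*(-90183/1919) = 24 - 541098/1919 = -495042/1919 ≈ -257.97)
1/(K + F) = 1/(-495042/1919 - 12408) = 1/(-24305994/1919) = -1919/24305994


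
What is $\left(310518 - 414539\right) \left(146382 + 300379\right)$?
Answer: $-46472525981$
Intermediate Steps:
$\left(310518 - 414539\right) \left(146382 + 300379\right) = \left(-104021\right) 446761 = -46472525981$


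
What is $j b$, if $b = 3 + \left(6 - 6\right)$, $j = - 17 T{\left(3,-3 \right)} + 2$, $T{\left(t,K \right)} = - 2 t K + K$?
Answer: $-759$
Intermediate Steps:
$T{\left(t,K \right)} = K - 2 K t$ ($T{\left(t,K \right)} = - 2 K t + K = K - 2 K t$)
$j = -253$ ($j = - 17 \left(- 3 \left(1 - 6\right)\right) + 2 = - 17 \left(\left(-3\right) \left(-5\right)\right) + 2 = \left(-17\right) 15 + 2 = -255 + 2 = -253$)
$b = 3$ ($b = 3 + \left(6 - 6\right) = 3 + 0 = 3$)
$j b = \left(-253\right) 3 = -759$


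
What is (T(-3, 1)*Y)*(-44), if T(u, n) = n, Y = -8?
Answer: 352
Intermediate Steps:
(T(-3, 1)*Y)*(-44) = (1*(-8))*(-44) = -8*(-44) = 352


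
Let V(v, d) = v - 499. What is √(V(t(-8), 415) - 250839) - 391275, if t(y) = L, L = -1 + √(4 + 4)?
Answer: -391275 + I*√(251339 - 2*√2) ≈ -3.9128e+5 + 501.33*I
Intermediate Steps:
L = -1 + 2*√2 (L = -1 + √8 = -1 + 2*√2 ≈ 1.8284)
t(y) = -1 + 2*√2
V(v, d) = -499 + v
√(V(t(-8), 415) - 250839) - 391275 = √((-499 + (-1 + 2*√2)) - 250839) - 391275 = √((-500 + 2*√2) - 250839) - 391275 = √(-251339 + 2*√2) - 391275 = -391275 + √(-251339 + 2*√2)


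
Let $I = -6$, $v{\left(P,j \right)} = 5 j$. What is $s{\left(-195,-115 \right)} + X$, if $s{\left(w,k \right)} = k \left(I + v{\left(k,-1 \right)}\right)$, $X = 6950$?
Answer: $8215$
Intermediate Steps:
$s{\left(w,k \right)} = - 11 k$ ($s{\left(w,k \right)} = k \left(-6 + 5 \left(-1\right)\right) = k \left(-6 - 5\right) = k \left(-11\right) = - 11 k$)
$s{\left(-195,-115 \right)} + X = \left(-11\right) \left(-115\right) + 6950 = 1265 + 6950 = 8215$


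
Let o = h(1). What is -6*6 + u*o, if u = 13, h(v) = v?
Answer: -23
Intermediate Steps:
o = 1
-6*6 + u*o = -6*6 + 13*1 = -36 + 13 = -23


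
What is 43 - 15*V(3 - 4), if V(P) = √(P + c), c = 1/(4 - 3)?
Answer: 43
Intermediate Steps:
c = 1 (c = 1/1 = 1)
V(P) = √(1 + P) (V(P) = √(P + 1) = √(1 + P))
43 - 15*V(3 - 4) = 43 - 15*√(1 + (3 - 4)) = 43 - 15*√(1 - 1) = 43 - 15*√0 = 43 - 15*0 = 43 + 0 = 43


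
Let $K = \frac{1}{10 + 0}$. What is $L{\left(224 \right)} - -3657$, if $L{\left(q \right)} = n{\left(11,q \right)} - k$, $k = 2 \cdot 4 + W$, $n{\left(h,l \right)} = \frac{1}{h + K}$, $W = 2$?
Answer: $\frac{404827}{111} \approx 3647.1$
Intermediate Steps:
$K = \frac{1}{10} \approx 0.1$
$n{\left(h,l \right)} = \frac{1}{\frac{1}{10} + h}$ ($n{\left(h,l \right)} = \frac{1}{h + \frac{1}{10}} = \frac{1}{\frac{1}{10} + h}$)
$k = 10$ ($k = 2 \cdot 4 + 2 = 8 + 2 = 10$)
$L{\left(q \right)} = - \frac{1100}{111}$ ($L{\left(q \right)} = \frac{10}{1 + 10 \cdot 11} - 10 = \frac{10}{1 + 110} - 10 = \frac{10}{111} - 10 = - \frac{1100}{111}$)
$L{\left(224 \right)} - -3657 = - \frac{1100}{111} - -3657 = - \frac{1100}{111} + 3657 = \frac{404827}{111}$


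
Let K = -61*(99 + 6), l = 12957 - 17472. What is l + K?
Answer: -10920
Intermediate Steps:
l = -4515
K = -6405 (K = -61*105 = -6405)
l + K = -4515 - 6405 = -10920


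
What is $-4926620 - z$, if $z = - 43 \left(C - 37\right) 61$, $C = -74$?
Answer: $-5217773$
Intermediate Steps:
$z = 291153$ ($z = - 43 \left(-74 - 37\right) 61 = \left(-43\right) \left(-111\right) 61 = 4773 \cdot 61 = 291153$)
$-4926620 - z = -4926620 - 291153 = -5217773$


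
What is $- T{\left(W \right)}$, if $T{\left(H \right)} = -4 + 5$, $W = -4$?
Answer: $-1$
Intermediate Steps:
$T{\left(H \right)} = 1$
$- T{\left(W \right)} = \left(-1\right) 1 = -1$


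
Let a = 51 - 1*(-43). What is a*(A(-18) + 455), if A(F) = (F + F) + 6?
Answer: 39950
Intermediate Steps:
A(F) = 6 + 2*F (A(F) = 2*F + 6 = 6 + 2*F)
a = 94 (a = 51 + 43 = 94)
a*(A(-18) + 455) = 94*((6 + 2*(-18)) + 455) = 94*((6 - 36) + 455) = 94*(-30 + 455) = 94*425 = 39950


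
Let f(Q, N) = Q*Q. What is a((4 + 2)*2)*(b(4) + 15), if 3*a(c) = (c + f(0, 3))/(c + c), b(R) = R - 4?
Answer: 5/2 ≈ 2.5000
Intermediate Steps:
f(Q, N) = Q**2
b(R) = -4 + R
a(c) = 1/6 (a(c) = ((c + 0**2)/(c + c))/3 = ((c + 0)/((2*c)))/3 = (c*(1/(2*c)))/3 = (1/3)*(1/2) = 1/6)
a((4 + 2)*2)*(b(4) + 15) = ((-4 + 4) + 15)/6 = (0 + 15)/6 = (1/6)*15 = 5/2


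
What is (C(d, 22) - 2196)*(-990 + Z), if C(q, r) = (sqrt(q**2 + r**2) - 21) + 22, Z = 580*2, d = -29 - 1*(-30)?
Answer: -373150 + 170*sqrt(485) ≈ -3.6941e+5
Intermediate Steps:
d = 1 (d = -29 + 30 = 1)
Z = 1160
C(q, r) = 1 + sqrt(q**2 + r**2) (C(q, r) = (-21 + sqrt(q**2 + r**2)) + 22 = 1 + sqrt(q**2 + r**2))
(C(d, 22) - 2196)*(-990 + Z) = ((1 + sqrt(1**2 + 22**2)) - 2196)*(-990 + 1160) = ((1 + sqrt(1 + 484)) - 2196)*170 = ((1 + sqrt(485)) - 2196)*170 = (-2195 + sqrt(485))*170 = -373150 + 170*sqrt(485)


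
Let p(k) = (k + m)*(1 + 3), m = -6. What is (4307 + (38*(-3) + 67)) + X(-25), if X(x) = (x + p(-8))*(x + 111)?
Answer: -2706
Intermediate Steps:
p(k) = -24 + 4*k (p(k) = (k - 6)*(1 + 3) = (-6 + k)*4 = -24 + 4*k)
X(x) = (-56 + x)*(111 + x) (X(x) = (x + (-24 + 4*(-8)))*(x + 111) = (x + (-24 - 32))*(111 + x) = (x - 56)*(111 + x) = (-56 + x)*(111 + x))
(4307 + (38*(-3) + 67)) + X(-25) = (4307 + (38*(-3) + 67)) + (-6216 + (-25)² + 55*(-25)) = (4307 + (-114 + 67)) + (-6216 + 625 - 1375) = (4307 - 47) - 6966 = 4260 - 6966 = -2706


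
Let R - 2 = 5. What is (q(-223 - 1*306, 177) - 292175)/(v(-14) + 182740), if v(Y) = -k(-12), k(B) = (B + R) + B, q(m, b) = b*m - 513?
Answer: -386321/182757 ≈ -2.1138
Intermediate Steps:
R = 7 (R = 2 + 5 = 7)
q(m, b) = -513 + b*m
k(B) = 7 + 2*B (k(B) = (B + 7) + B = (7 + B) + B = 7 + 2*B)
v(Y) = 17 (v(Y) = -(7 + 2*(-12)) = -(7 - 24) = -1*(-17) = 17)
(q(-223 - 1*306, 177) - 292175)/(v(-14) + 182740) = ((-513 + 177*(-223 - 1*306)) - 292175)/(17 + 182740) = ((-513 + 177*(-223 - 306)) - 292175)/182757 = ((-513 + 177*(-529)) - 292175)*(1/182757) = ((-513 - 93633) - 292175)*(1/182757) = (-94146 - 292175)*(1/182757) = -386321*1/182757 = -386321/182757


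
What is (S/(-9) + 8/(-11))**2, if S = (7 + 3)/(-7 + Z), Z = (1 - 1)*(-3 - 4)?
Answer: 155236/480249 ≈ 0.32324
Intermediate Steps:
Z = 0 (Z = 0*(-7) = 0)
S = -10/7 (S = (7 + 3)/(-7 + 0) = 10/(-7) = 10*(-1/7) = -10/7 ≈ -1.4286)
(S/(-9) + 8/(-11))**2 = (-10/7/(-9) + 8/(-11))**2 = (-10/7*(-1/9) + 8*(-1/11))**2 = (10/63 - 8/11)**2 = (-394/693)**2 = 155236/480249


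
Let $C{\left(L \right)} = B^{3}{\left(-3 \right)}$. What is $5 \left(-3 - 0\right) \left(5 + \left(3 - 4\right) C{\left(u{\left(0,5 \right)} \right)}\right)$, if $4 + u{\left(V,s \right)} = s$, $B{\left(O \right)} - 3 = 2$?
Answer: $1800$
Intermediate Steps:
$B{\left(O \right)} = 5$ ($B{\left(O \right)} = 3 + 2 = 5$)
$u{\left(V,s \right)} = -4 + s$
$C{\left(L \right)} = 125$ ($C{\left(L \right)} = 5^{3} = 125$)
$5 \left(-3 - 0\right) \left(5 + \left(3 - 4\right) C{\left(u{\left(0,5 \right)} \right)}\right) = 5 \left(-3 - 0\right) \left(5 + \left(3 - 4\right) 125\right) = 5 \left(-3 + 0\right) \left(5 - 125\right) = 5 \left(-3\right) \left(5 - 125\right) = \left(-15\right) \left(-120\right) = 1800$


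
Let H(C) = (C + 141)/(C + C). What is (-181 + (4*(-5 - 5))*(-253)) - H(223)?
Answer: 2216215/223 ≈ 9938.2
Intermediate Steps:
H(C) = (141 + C)/(2*C) (H(C) = (141 + C)/((2*C)) = (141 + C)*(1/(2*C)) = (141 + C)/(2*C))
(-181 + (4*(-5 - 5))*(-253)) - H(223) = (-181 + (4*(-5 - 5))*(-253)) - (141 + 223)/(2*223) = (-181 + (4*(-10))*(-253)) - 364/(2*223) = (-181 - 40*(-253)) - 1*182/223 = (-181 + 10120) - 182/223 = 9939 - 182/223 = 2216215/223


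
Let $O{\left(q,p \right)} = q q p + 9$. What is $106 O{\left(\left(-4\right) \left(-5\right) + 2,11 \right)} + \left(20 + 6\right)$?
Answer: $565324$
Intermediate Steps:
$O{\left(q,p \right)} = 9 + p q^{2}$ ($O{\left(q,p \right)} = q^{2} p + 9 = p q^{2} + 9 = 9 + p q^{2}$)
$106 O{\left(\left(-4\right) \left(-5\right) + 2,11 \right)} + \left(20 + 6\right) = 106 \left(9 + 11 \left(\left(-4\right) \left(-5\right) + 2\right)^{2}\right) + \left(20 + 6\right) = 106 \left(9 + 11 \left(20 + 2\right)^{2}\right) + 26 = 106 \left(9 + 11 \cdot 22^{2}\right) + 26 = 106 \left(9 + 11 \cdot 484\right) + 26 = 106 \left(9 + 5324\right) + 26 = 106 \cdot 5333 + 26 = 565298 + 26 = 565324$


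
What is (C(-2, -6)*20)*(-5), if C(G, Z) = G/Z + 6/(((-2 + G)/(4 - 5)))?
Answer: -550/3 ≈ -183.33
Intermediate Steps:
C(G, Z) = 6/(2 - G) + G/Z (C(G, Z) = G/Z + 6/(((-2 + G)/(-1))) = G/Z + 6/(((-2 + G)*(-1))) = G/Z + 6/(2 - G) = 6/(2 - G) + G/Z)
(C(-2, -6)*20)*(-5) = ((((-2)² - 6*(-6) - 2*(-2))/((-6)*(-2 - 2)))*20)*(-5) = (-⅙*(4 + 36 + 4)/(-4)*20)*(-5) = (-⅙*(-¼)*44*20)*(-5) = ((11/6)*20)*(-5) = (110/3)*(-5) = -550/3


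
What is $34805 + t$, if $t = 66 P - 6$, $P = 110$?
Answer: $42059$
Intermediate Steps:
$t = 7254$ ($t = 66 \cdot 110 - 6 = 7260 - 6 = 7254$)
$34805 + t = 34805 + 7254 = 42059$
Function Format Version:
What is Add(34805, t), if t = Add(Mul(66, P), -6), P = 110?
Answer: 42059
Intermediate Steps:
t = 7254 (t = Add(Mul(66, 110), -6) = Add(7260, -6) = 7254)
Add(34805, t) = Add(34805, 7254) = 42059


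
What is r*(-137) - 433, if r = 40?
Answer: -5913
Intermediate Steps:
r*(-137) - 433 = 40*(-137) - 433 = -5480 - 433 = -5913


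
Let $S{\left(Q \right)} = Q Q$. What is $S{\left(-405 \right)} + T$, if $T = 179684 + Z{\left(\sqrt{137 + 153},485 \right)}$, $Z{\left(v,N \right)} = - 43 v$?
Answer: $343709 - 43 \sqrt{290} \approx 3.4298 \cdot 10^{5}$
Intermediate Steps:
$S{\left(Q \right)} = Q^{2}$
$T = 179684 - 43 \sqrt{290}$ ($T = 179684 - 43 \sqrt{137 + 153} = 179684 - 43 \sqrt{290} \approx 1.7895 \cdot 10^{5}$)
$S{\left(-405 \right)} + T = \left(-405\right)^{2} + \left(179684 - 43 \sqrt{290}\right) = 164025 + \left(179684 - 43 \sqrt{290}\right) = 343709 - 43 \sqrt{290}$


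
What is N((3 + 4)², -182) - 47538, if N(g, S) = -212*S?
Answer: -8954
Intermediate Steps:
N((3 + 4)², -182) - 47538 = -212*(-182) - 47538 = 38584 - 47538 = -8954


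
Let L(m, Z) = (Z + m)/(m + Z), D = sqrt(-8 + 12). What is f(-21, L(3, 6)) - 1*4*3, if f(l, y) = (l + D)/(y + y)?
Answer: -43/2 ≈ -21.500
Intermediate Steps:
D = 2 (D = sqrt(4) = 2)
L(m, Z) = 1 (L(m, Z) = (Z + m)/(Z + m) = 1)
f(l, y) = (2 + l)/(2*y) (f(l, y) = (l + 2)/(y + y) = (2 + l)/((2*y)) = (2 + l)*(1/(2*y)) = (2 + l)/(2*y))
f(-21, L(3, 6)) - 1*4*3 = (1/2)*(2 - 21)/1 - 1*4*3 = (1/2)*1*(-19) - 4*3 = -19/2 - 1*12 = -19/2 - 12 = -43/2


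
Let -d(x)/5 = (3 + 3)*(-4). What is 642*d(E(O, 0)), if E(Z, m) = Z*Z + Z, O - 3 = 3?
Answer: 77040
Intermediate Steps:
O = 6 (O = 3 + 3 = 6)
E(Z, m) = Z + Z² (E(Z, m) = Z² + Z = Z + Z²)
d(x) = 120 (d(x) = -5*(3 + 3)*(-4) = -30*(-4) = -5*(-24) = 120)
642*d(E(O, 0)) = 642*120 = 77040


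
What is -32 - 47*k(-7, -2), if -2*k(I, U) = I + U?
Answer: -487/2 ≈ -243.50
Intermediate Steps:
k(I, U) = -I/2 - U/2 (k(I, U) = -(I + U)/2 = -I/2 - U/2)
-32 - 47*k(-7, -2) = -32 - 47*(-½*(-7) - ½*(-2)) = -32 - 47*(7/2 + 1) = -32 - 47*9/2 = -32 - 423/2 = -487/2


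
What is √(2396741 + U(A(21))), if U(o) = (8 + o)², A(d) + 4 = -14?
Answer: √2396841 ≈ 1548.2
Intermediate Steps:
A(d) = -18 (A(d) = -4 - 14 = -18)
√(2396741 + U(A(21))) = √(2396741 + (8 - 18)²) = √(2396741 + (-10)²) = √(2396741 + 100) = √2396841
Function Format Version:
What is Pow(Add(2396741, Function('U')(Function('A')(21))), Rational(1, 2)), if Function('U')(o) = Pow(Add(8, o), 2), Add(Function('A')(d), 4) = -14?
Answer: Pow(2396841, Rational(1, 2)) ≈ 1548.2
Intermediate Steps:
Function('A')(d) = -18 (Function('A')(d) = Add(-4, -14) = -18)
Pow(Add(2396741, Function('U')(Function('A')(21))), Rational(1, 2)) = Pow(Add(2396741, Pow(Add(8, -18), 2)), Rational(1, 2)) = Pow(Add(2396741, Pow(-10, 2)), Rational(1, 2)) = Pow(Add(2396741, 100), Rational(1, 2)) = Pow(2396841, Rational(1, 2))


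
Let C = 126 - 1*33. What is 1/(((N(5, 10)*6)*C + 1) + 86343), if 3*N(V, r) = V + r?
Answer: 1/89134 ≈ 1.1219e-5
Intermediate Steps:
N(V, r) = V/3 + r/3 (N(V, r) = (V + r)/3 = V/3 + r/3)
C = 93 (C = 126 - 33 = 93)
1/(((N(5, 10)*6)*C + 1) + 86343) = 1/(((((⅓)*5 + (⅓)*10)*6)*93 + 1) + 86343) = 1/((((5/3 + 10/3)*6)*93 + 1) + 86343) = 1/(((5*6)*93 + 1) + 86343) = 1/((30*93 + 1) + 86343) = 1/((2790 + 1) + 86343) = 1/(2791 + 86343) = 1/89134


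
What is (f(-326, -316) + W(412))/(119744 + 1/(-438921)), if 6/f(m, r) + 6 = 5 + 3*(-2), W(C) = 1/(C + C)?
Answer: -309564711/43307920727752 ≈ -7.1480e-6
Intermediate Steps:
W(C) = 1/(2*C)
f(m, r) = -6/7 (f(m, r) = 6/(-6 + (5 + 3*(-2))) = 6/(-6 + (5 - 6)) = 6/(-6 - 1) = 6/(-7) = 6*(-⅐) = -6/7)
(f(-326, -316) + W(412))/(119744 + 1/(-438921)) = (-6/7 + (½)/412)/(119744 + 1/(-438921)) = (-6/7 + (½)*(1/412))/(119744 - 1/438921) = (-6/7 + 1/824)/(52558156223/438921) = -4937/5768*438921/52558156223 = -309564711/43307920727752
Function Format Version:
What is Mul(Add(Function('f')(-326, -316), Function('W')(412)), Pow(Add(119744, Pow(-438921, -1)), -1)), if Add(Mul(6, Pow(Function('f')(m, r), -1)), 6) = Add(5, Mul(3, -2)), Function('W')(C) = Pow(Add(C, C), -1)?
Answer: Rational(-309564711, 43307920727752) ≈ -7.1480e-6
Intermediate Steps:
Function('W')(C) = Mul(Rational(1, 2), Pow(C, -1)) (Function('W')(C) = Pow(Mul(2, C), -1) = Mul(Rational(1, 2), Pow(C, -1)))
Function('f')(m, r) = Rational(-6, 7) (Function('f')(m, r) = Mul(6, Pow(Add(-6, Add(5, Mul(3, -2))), -1)) = Mul(6, Pow(Add(-6, Add(5, -6)), -1)) = Mul(6, Pow(Add(-6, -1), -1)) = Mul(6, Pow(-7, -1)) = Mul(6, Rational(-1, 7)) = Rational(-6, 7))
Mul(Add(Function('f')(-326, -316), Function('W')(412)), Pow(Add(119744, Pow(-438921, -1)), -1)) = Mul(Add(Rational(-6, 7), Mul(Rational(1, 2), Pow(412, -1))), Pow(Add(119744, Pow(-438921, -1)), -1)) = Mul(Add(Rational(-6, 7), Mul(Rational(1, 2), Rational(1, 412))), Pow(Add(119744, Rational(-1, 438921)), -1)) = Mul(Add(Rational(-6, 7), Rational(1, 824)), Pow(Rational(52558156223, 438921), -1)) = Mul(Rational(-4937, 5768), Rational(438921, 52558156223)) = Rational(-309564711, 43307920727752)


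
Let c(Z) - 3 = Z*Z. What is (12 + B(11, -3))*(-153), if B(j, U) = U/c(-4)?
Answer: -34425/19 ≈ -1811.8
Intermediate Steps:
c(Z) = 3 + Z² (c(Z) = 3 + Z*Z = 3 + Z²)
B(j, U) = U/19 (B(j, U) = U/(3 + (-4)²) = U/(3 + 16) = U/19)
(12 + B(11, -3))*(-153) = (12 + (1/19)*(-3))*(-153) = (12 - 3/19)*(-153) = (225/19)*(-153) = -34425/19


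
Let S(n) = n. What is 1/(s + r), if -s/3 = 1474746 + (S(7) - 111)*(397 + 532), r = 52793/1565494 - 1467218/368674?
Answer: -288578467478/1193097068885153025 ≈ -2.4187e-7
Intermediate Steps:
r = -1138728784605/288578467478 (r = 52793*(1/1565494) - 1467218*1/368674 = 52793/1565494 - 733609/184337 = -1138728784605/288578467478 ≈ -3.9460)
s = -4134390 (s = -3*(1474746 + (7 - 111)*(397 + 532)) = -3*(1474746 - 104*929) = -3*(1474746 - 96616) = -3*1378130 = -4134390)
1/(s + r) = 1/(-4134390 - 1138728784605/288578467478) = 1/(-1193097068885153025/288578467478) = -288578467478/1193097068885153025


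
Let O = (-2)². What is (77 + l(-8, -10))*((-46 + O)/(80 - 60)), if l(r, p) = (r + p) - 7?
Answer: -546/5 ≈ -109.20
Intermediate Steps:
l(r, p) = -7 + p + r (l(r, p) = (p + r) - 7 = -7 + p + r)
O = 4
(77 + l(-8, -10))*((-46 + O)/(80 - 60)) = (77 + (-7 - 10 - 8))*((-46 + 4)/(80 - 60)) = (77 - 25)*(-42/20) = 52*(-42*1/20) = 52*(-21/10) = -546/5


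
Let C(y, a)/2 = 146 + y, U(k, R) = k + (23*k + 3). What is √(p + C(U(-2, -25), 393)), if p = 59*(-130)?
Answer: 2*I*√1867 ≈ 86.418*I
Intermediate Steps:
U(k, R) = 3 + 24*k (U(k, R) = k + (3 + 23*k) = 3 + 24*k)
C(y, a) = 292 + 2*y (C(y, a) = 2*(146 + y) = 292 + 2*y)
p = -7670
√(p + C(U(-2, -25), 393)) = √(-7670 + (292 + 2*(3 + 24*(-2)))) = √(-7670 + (292 + 2*(3 - 48))) = √(-7670 + (292 + 2*(-45))) = √(-7670 + (292 - 90)) = √(-7670 + 202) = √(-7468) = 2*I*√1867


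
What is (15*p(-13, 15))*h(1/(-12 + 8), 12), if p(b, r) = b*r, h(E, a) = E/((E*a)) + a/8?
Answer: -18525/4 ≈ -4631.3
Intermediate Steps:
h(E, a) = 1/a + a/8 (h(E, a) = E*(1/(E*a)) + a*(⅛) = 1/a + a/8)
(15*p(-13, 15))*h(1/(-12 + 8), 12) = (15*(-13*15))*(1/12 + (⅛)*12) = (15*(-195))*(1/12 + 3/2) = -2925*19/12 = -18525/4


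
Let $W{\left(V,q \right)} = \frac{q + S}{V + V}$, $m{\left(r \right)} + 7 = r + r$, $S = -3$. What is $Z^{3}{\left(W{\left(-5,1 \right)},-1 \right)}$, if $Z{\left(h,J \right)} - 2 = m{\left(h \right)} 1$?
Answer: $- \frac{12167}{125} \approx -97.336$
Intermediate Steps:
$m{\left(r \right)} = -7 + 2 r$ ($m{\left(r \right)} = -7 + \left(r + r\right) = -7 + 2 r$)
$W{\left(V,q \right)} = \frac{-3 + q}{2 V}$ ($W{\left(V,q \right)} = \frac{q - 3}{V + V} = \frac{-3 + q}{2 V}$)
$Z{\left(h,J \right)} = -5 + 2 h$ ($Z{\left(h,J \right)} = 2 + \left(-7 + 2 h\right) 1 = 2 + \left(-7 + 2 h\right) = -5 + 2 h$)
$Z^{3}{\left(W{\left(-5,1 \right)},-1 \right)} = \left(-5 + 2 \frac{-3 + 1}{2 \left(-5\right)}\right)^{3} = \left(-5 + 2 \cdot \frac{1}{2} \left(- \frac{1}{5}\right) \left(-2\right)\right)^{3} = \left(-5 + 2 \cdot \frac{1}{5}\right)^{3} = \left(-5 + \frac{2}{5}\right)^{3} = \left(- \frac{23}{5}\right)^{3} = - \frac{12167}{125}$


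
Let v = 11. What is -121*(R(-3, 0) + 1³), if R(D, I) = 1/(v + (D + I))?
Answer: -1089/8 ≈ -136.13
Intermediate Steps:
R(D, I) = 1/(11 + D + I) (R(D, I) = 1/(11 + (D + I)) = 1/(11 + D + I))
-121*(R(-3, 0) + 1³) = -121*(1/(11 - 3 + 0) + 1³) = -121*(1/8 + 1) = -121*(⅛ + 1) = -121*9/8 = -1089/8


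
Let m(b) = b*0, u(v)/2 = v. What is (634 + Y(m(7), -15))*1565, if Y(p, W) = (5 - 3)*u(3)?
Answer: 1010990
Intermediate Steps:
u(v) = 2*v
m(b) = 0
Y(p, W) = 12 (Y(p, W) = (5 - 3)*(2*3) = 2*6 = 12)
(634 + Y(m(7), -15))*1565 = (634 + 12)*1565 = 646*1565 = 1010990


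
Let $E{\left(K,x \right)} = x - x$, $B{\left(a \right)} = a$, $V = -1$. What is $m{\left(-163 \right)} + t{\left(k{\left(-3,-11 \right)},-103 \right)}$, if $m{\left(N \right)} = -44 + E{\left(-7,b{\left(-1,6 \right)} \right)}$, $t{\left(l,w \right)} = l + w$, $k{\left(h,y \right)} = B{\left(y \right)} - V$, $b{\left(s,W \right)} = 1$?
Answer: $-157$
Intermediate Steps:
$k{\left(h,y \right)} = 1 + y$ ($k{\left(h,y \right)} = y - -1 = y + 1 = 1 + y$)
$E{\left(K,x \right)} = 0$
$m{\left(N \right)} = -44$ ($m{\left(N \right)} = -44 + 0 = -44$)
$m{\left(-163 \right)} + t{\left(k{\left(-3,-11 \right)},-103 \right)} = -44 + \left(\left(1 - 11\right) - 103\right) = -44 - 113 = -157$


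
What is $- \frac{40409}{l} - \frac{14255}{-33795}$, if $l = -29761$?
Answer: $\frac{357973042}{201154599} \approx 1.7796$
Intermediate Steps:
$- \frac{40409}{l} - \frac{14255}{-33795} = - \frac{40409}{-29761} - \frac{14255}{-33795} = \left(-40409\right) \left(- \frac{1}{29761}\right) - - \frac{2851}{6759} = \frac{40409}{29761} + \frac{2851}{6759} = \frac{357973042}{201154599}$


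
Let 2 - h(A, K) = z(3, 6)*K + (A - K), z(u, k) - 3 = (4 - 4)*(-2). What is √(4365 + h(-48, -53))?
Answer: √4521 ≈ 67.238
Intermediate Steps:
z(u, k) = 3 (z(u, k) = 3 + (4 - 4)*(-2) = 3 + 0*(-2) = 3 + 0 = 3)
h(A, K) = 2 - A - 2*K (h(A, K) = 2 - (3*K + (A - K)) = 2 - (A + 2*K) = 2 + (-A - 2*K) = 2 - A - 2*K)
√(4365 + h(-48, -53)) = √(4365 + (2 - 1*(-48) - 2*(-53))) = √(4365 + (2 + 48 + 106)) = √(4365 + 156) = √4521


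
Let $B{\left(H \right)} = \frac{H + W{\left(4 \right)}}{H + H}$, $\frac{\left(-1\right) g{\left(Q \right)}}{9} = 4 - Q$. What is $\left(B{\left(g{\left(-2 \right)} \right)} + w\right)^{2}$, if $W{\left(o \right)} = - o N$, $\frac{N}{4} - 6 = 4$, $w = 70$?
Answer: $\frac{15108769}{2916} \approx 5181.3$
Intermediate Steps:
$N = 40$ ($N = 24 + 4 \cdot 4 = 24 + 16 = 40$)
$g{\left(Q \right)} = -36 + 9 Q$ ($g{\left(Q \right)} = - 9 \left(4 - Q\right) = -36 + 9 Q$)
$W{\left(o \right)} = - 40 o$ ($W{\left(o \right)} = - o 40 = - 40 o$)
$B{\left(H \right)} = \frac{-160 + H}{2 H}$ ($B{\left(H \right)} = \frac{H - 160}{H + H} = \frac{H - 160}{2 H} = \left(-160 + H\right) \frac{1}{2 H} = \frac{-160 + H}{2 H}$)
$\left(B{\left(g{\left(-2 \right)} \right)} + w\right)^{2} = \left(\frac{-160 + \left(-36 + 9 \left(-2\right)\right)}{2 \left(-36 + 9 \left(-2\right)\right)} + 70\right)^{2} = \left(\frac{-160 - 54}{2 \left(-36 - 18\right)} + 70\right)^{2} = \left(\frac{-160 - 54}{2 \left(-54\right)} + 70\right)^{2} = \left(\frac{1}{2} \left(- \frac{1}{54}\right) \left(-214\right) + 70\right)^{2} = \left(\frac{107}{54} + 70\right)^{2} = \left(\frac{3887}{54}\right)^{2} = \frac{15108769}{2916}$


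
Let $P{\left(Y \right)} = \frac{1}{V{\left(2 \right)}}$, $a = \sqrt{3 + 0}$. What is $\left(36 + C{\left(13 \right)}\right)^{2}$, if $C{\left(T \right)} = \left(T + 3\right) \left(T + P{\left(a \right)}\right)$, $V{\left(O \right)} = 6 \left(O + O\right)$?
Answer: $\frac{538756}{9} \approx 59862.0$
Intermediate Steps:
$V{\left(O \right)} = 12 O$ ($V{\left(O \right)} = 6 \cdot 2 O = 12 O$)
$a = \sqrt{3} \approx 1.732$
$P{\left(Y \right)} = \frac{1}{24}$ ($P{\left(Y \right)} = \frac{1}{12 \cdot 2} = \frac{1}{24}$)
$C{\left(T \right)} = \left(3 + T\right) \left(\frac{1}{24} + T\right)$ ($C{\left(T \right)} = \left(T + 3\right) \left(T + \frac{1}{24}\right) = \left(3 + T\right) \left(\frac{1}{24} + T\right)$)
$\left(36 + C{\left(13 \right)}\right)^{2} = \left(36 + \left(\frac{1}{8} + 13^{2} + \frac{73}{24} \cdot 13\right)\right)^{2} = \left(36 + \left(\frac{1}{8} + 169 + \frac{949}{24}\right)\right)^{2} = \left(36 + \frac{626}{3}\right)^{2} = \left(\frac{734}{3}\right)^{2} = \frac{538756}{9}$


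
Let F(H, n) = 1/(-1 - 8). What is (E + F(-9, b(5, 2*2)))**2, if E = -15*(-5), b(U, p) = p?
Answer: 454276/81 ≈ 5608.3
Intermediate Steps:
F(H, n) = -1/9 (F(H, n) = 1/(-9) = -1/9)
E = 75
(E + F(-9, b(5, 2*2)))**2 = (75 - 1/9)**2 = (674/9)**2 = 454276/81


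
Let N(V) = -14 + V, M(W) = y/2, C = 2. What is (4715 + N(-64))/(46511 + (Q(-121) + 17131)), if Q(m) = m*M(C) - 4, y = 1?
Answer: 9274/127155 ≈ 0.072935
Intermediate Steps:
M(W) = ½ (M(W) = 1/2 = 1*(½) = ½)
Q(m) = -4 + m/2 (Q(m) = m*(½) - 4 = m/2 - 4 = -4 + m/2)
(4715 + N(-64))/(46511 + (Q(-121) + 17131)) = (4715 + (-14 - 64))/(46511 + ((-4 + (½)*(-121)) + 17131)) = (4715 - 78)/(46511 + ((-4 - 121/2) + 17131)) = 4637/(46511 + (-129/2 + 17131)) = 4637/(46511 + 34133/2) = 4637/(127155/2) = 4637*(2/127155) = 9274/127155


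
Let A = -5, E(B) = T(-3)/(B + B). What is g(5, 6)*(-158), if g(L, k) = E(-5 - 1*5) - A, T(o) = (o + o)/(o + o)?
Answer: -7821/10 ≈ -782.10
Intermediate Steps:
T(o) = 1 (T(o) = (2*o)/((2*o)) = (2*o)*(1/(2*o)) = 1)
E(B) = 1/(2*B) (E(B) = 1/(B + B) = 1/(2*B))
g(L, k) = 99/20 (g(L, k) = 1/(2*(-5 - 1*5)) - 1*(-5) = 1/(2*(-5 - 5)) + 5 = (½)/(-10) + 5 = (½)*(-⅒) + 5 = -1/20 + 5 = 99/20)
g(5, 6)*(-158) = (99/20)*(-158) = -7821/10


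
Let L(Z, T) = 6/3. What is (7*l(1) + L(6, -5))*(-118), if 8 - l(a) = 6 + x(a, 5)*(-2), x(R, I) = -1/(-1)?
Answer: -3540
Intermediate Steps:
x(R, I) = 1 (x(R, I) = -1*(-1) = 1)
L(Z, T) = 2 (L(Z, T) = 6*(1/3) = 2)
l(a) = 4 (l(a) = 8 - (6 + 1*(-2)) = 8 - (6 - 2) = 8 - 1*4 = 8 - 4 = 4)
(7*l(1) + L(6, -5))*(-118) = (7*4 + 2)*(-118) = (28 + 2)*(-118) = 30*(-118) = -3540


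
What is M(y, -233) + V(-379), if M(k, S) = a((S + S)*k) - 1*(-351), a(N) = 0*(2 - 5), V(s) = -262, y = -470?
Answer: 89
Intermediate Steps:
a(N) = 0 (a(N) = 0*(-3) = 0)
M(k, S) = 351 (M(k, S) = 0 - 1*(-351) = 0 + 351 = 351)
M(y, -233) + V(-379) = 351 - 262 = 89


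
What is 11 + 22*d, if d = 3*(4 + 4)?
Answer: 539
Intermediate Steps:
d = 24 (d = 3*8 = 24)
11 + 22*d = 11 + 22*24 = 11 + 528 = 539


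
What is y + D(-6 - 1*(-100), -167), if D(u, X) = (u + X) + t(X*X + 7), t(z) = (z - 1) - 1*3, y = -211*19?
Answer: 23810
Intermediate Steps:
y = -4009
t(z) = -4 + z (t(z) = (-1 + z) - 3 = -4 + z)
D(u, X) = 3 + X + u + X² (D(u, X) = (u + X) + (-4 + (X*X + 7)) = (X + u) + (-4 + (X² + 7)) = (X + u) + (-4 + (7 + X²)) = (X + u) + (3 + X²) = 3 + X + u + X²)
y + D(-6 - 1*(-100), -167) = -4009 + (3 - 167 + (-6 - 1*(-100)) + (-167)²) = -4009 + (3 - 167 + (-6 + 100) + 27889) = -4009 + (3 - 167 + 94 + 27889) = -4009 + 27819 = 23810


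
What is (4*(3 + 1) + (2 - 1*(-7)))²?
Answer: 625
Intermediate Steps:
(4*(3 + 1) + (2 - 1*(-7)))² = (4*4 + (2 + 7))² = (16 + 9)² = 25² = 625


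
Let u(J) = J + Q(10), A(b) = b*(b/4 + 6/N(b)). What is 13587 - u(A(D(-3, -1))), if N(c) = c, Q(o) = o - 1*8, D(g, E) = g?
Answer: 54307/4 ≈ 13577.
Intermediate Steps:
Q(o) = -8 + o (Q(o) = o - 8 = -8 + o)
A(b) = b*(6/b + b/4) (A(b) = b*(b/4 + 6/b) = b*(6/b + b/4))
u(J) = 2 + J (u(J) = J + (-8 + 10) = J + 2 = 2 + J)
13587 - u(A(D(-3, -1))) = 13587 - (2 + (6 + (¼)*(-3)²)) = 13587 - (2 + (6 + (¼)*9)) = 13587 - (2 + (6 + 9/4)) = 13587 - (2 + 33/4) = 13587 - 1*41/4 = 13587 - 41/4 = 54307/4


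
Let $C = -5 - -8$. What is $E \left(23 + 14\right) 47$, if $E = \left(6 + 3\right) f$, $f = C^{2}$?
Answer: $140859$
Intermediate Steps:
$C = 3$ ($C = -5 + 8 = 3$)
$f = 9$ ($f = 3^{2} = 9$)
$E = 81$ ($E = \left(6 + 3\right) 9 = 9 \cdot 9 = 81$)
$E \left(23 + 14\right) 47 = 81 \left(23 + 14\right) 47 = 81 \cdot 37 \cdot 47 = 2997 \cdot 47 = 140859$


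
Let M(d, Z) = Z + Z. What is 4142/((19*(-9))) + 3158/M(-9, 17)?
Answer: 10505/153 ≈ 68.660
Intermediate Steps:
M(d, Z) = 2*Z
4142/((19*(-9))) + 3158/M(-9, 17) = 4142/((19*(-9))) + 3158/((2*17)) = 4142/(-171) + 3158/34 = 4142*(-1/171) + 3158*(1/34) = -218/9 + 1579/17 = 10505/153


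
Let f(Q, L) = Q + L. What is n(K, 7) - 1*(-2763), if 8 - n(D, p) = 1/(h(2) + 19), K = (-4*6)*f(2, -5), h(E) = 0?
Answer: 52648/19 ≈ 2770.9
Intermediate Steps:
f(Q, L) = L + Q
K = 72 (K = (-4*6)*(-5 + 2) = -24*(-3) = 72)
n(D, p) = 151/19 (n(D, p) = 8 - 1/(0 + 19) = 8 - 1/19 = 151/19)
n(K, 7) - 1*(-2763) = 151/19 - 1*(-2763) = 151/19 + 2763 = 52648/19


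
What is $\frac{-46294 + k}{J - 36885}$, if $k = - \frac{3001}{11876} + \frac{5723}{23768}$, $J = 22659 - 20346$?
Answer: $\frac{3266838426803}{2439648961824} \approx 1.3391$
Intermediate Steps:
$J = 2313$ ($J = 22659 - 20346 = 2313$)
$k = - \frac{840355}{70567192}$ ($k = \left(-3001\right) \frac{1}{11876} + 5723 \cdot \frac{1}{23768} = - \frac{3001}{11876} + \frac{5723}{23768} = - \frac{840355}{70567192} \approx -0.011909$)
$\frac{-46294 + k}{J - 36885} = \frac{-46294 - \frac{840355}{70567192}}{2313 - 36885} = - \frac{3266838426803}{70567192 \left(-34572\right)} = \left(- \frac{3266838426803}{70567192}\right) \left(- \frac{1}{34572}\right) = \frac{3266838426803}{2439648961824}$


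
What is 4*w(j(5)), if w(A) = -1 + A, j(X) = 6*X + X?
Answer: 136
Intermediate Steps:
j(X) = 7*X
4*w(j(5)) = 4*(-1 + 7*5) = 4*(-1 + 35) = 4*34 = 136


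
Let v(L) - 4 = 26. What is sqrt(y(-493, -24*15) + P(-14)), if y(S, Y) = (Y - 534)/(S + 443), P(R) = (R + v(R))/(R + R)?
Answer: sqrt(21203)/35 ≈ 4.1604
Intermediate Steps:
v(L) = 30 (v(L) = 4 + 26 = 30)
P(R) = (30 + R)/(2*R) (P(R) = (R + 30)/(R + R) = (30 + R)/((2*R)) = (30 + R)*(1/(2*R)) = (30 + R)/(2*R))
y(S, Y) = (-534 + Y)/(443 + S)
sqrt(y(-493, -24*15) + P(-14)) = sqrt((-534 - 24*15)/(443 - 493) + (1/2)*(30 - 14)/(-14)) = sqrt((-534 - 360)/(-50) + (1/2)*(-1/14)*16) = sqrt(-1/50*(-894) - 4/7) = sqrt(447/25 - 4/7) = sqrt(3029/175) = sqrt(21203)/35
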